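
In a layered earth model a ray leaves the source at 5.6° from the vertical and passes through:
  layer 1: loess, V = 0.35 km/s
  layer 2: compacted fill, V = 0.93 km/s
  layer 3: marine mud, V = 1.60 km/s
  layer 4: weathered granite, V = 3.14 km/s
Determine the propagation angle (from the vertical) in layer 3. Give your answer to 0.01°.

26.49°

Snell's law across each interface conserves sin θ / V, so sin θ_3 = V_3·sin θ₁/V₁.
sin θ_3 = 1.60 × sin 5.6° / 0.35 = 0.4461.
θ_3 = arcsin 0.4461 = 26.49°.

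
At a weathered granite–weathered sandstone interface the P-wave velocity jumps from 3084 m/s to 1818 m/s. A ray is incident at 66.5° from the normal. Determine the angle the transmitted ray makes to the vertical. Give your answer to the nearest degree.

sin θ₁/V₁ = sin θ₂/V₂ ⇒ sin θ₂ = 1818·sin 66.5°/3084 = 1818·0.9171/3084 = 0.5406.
θ₂ = sin⁻¹(0.5406) = 32.72° (from vertical).

33°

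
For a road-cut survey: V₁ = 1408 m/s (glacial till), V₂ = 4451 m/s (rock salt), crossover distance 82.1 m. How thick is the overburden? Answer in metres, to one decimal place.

29.6 m

x_cross = 2h·√((V₂+V₁)/(V₂−V₁)) → h = x_cross / (2·√((V₂+V₁)/(V₂−V₁))).
√((V₂+V₁)/(V₂−V₁)) = √((4451+1408)/(4451−1408)) = 1.3876.
h = 82.1 / (2·1.3876) = 29.58 m.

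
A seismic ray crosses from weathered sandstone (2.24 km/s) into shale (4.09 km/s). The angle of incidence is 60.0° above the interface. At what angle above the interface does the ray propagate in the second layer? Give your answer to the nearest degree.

24°

Convert to the normal: θ₁ = 90° − 60.0° = 30.0°.
Snell's law: sin θ₂ = (V₂/V₁)·sin θ₁ = (4.09/2.24)·sin 30.0° = 0.9129.
θ₂ = arcsin 0.9129 = 65.92° from the normal.
From the interface: 90° − 65.92° = 24.08°.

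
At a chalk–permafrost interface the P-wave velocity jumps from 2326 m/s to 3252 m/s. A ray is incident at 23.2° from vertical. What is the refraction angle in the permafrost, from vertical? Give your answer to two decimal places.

33.42°

sin θ₁/V₁ = sin θ₂/V₂ ⇒ sin θ₂ = 3252·sin 23.2°/2326 = 3252·0.3939/2326 = 0.5508.
θ₂ = arcsin 0.5508 = 33.42° from the normal.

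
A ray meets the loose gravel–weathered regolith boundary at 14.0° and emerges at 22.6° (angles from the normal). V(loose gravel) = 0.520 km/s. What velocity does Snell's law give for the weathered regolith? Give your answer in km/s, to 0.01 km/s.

0.83 km/s

Snell's law: sin 14.0°/V₁ = sin 22.6°/V₂.
V₂ = V₁·sin 22.6°/sin 14.0° = 0.520 × 1.5885 = 0.83 km/s.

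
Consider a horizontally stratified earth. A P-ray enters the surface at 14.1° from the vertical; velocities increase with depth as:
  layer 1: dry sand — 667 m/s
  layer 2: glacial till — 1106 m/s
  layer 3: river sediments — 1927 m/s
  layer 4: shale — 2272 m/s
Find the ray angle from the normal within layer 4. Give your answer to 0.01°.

Snell's law across each interface conserves sin θ / V, so sin θ_4 = V_4·sin θ₁/V₁.
sin θ_4 = 2272 × sin 14.1° / 667 = 0.8298.
θ_4 = arcsin 0.8298 = 56.08°.

56.08°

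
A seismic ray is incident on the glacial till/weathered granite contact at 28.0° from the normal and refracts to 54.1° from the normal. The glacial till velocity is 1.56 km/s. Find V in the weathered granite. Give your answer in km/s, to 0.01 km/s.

2.69 km/s

sin 28.0° = 0.4695; sin 54.1° = 0.8100.
V₂ = V₁·(sin θ₂/sin θ₁) = 1.56·(0.8100/0.4695) = 2.69 km/s.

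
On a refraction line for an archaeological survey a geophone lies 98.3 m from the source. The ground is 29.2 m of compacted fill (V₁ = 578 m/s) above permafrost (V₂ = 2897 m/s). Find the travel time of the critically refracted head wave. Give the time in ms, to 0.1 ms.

132.9 ms

t = x/V₂ + 2h·√(V₂²−V₁²)/(V₁V₂).
√(V₂²−V₁²) = √(2897²−578²) = 2838.8 m/s; delay term = 2·29.2·2838.8/(578·2897) = 0.09901 s.
t = 98.3/2897 + 0.09901 = 0.13294 s.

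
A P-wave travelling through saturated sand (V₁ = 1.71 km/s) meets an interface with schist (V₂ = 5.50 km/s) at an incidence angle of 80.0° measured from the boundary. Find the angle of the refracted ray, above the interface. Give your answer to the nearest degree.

Angle from the normal: 90° − 80.0° = 10.0°.
sin θ₁/V₁ = sin θ₂/V₂ ⇒ sin θ₂ = 5.50·sin 10.0°/1.71 = 5.50·0.1736/1.71 = 0.5585.
θ₂ = sin⁻¹(0.5585) = 33.95° (from vertical).
From the interface: 90° − 33.95° = 56.05°.

56°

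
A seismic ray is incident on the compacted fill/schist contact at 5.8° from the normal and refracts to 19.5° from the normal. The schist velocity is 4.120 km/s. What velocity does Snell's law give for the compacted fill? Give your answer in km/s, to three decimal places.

sin 5.8° = 0.1011; sin 19.5° = 0.3338.
V₁ = V₂·(sin θ₁/sin θ₂) = 4.120·(0.1011/0.3338) = 1.247 km/s.

1.247 km/s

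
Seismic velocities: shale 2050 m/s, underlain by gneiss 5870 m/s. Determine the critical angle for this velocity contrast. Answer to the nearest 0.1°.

At critical incidence the refracted ray runs along the interface (θ₂ = 90°), so sin θ_c = V₁/V₂.
θ_c = arcsin(2050/5870) = arcsin 0.3492 = 20.44°.

20.4°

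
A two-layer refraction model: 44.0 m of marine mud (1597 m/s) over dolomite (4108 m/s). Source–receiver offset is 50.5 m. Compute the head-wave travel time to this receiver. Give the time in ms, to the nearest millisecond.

t = x/V₂ + 2h·√(V₂²−V₁²)/(V₁V₂).
√(V₂²−V₁²) = √(4108²−1597²) = 3784.9 m/s; delay term = 2·44.0·3784.9/(1597·4108) = 0.05077 s.
t = 50.5/4108 + 0.05077 = 0.06306 s.

63 ms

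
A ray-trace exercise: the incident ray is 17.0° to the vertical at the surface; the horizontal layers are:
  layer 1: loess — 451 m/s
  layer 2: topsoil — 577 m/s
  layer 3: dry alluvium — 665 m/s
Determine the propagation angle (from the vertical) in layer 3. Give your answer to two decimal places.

25.54°

Snell's law across each interface conserves sin θ / V, so sin θ_3 = V_3·sin θ₁/V₁.
sin θ_3 = 665 × sin 17.0° / 451 = 0.4311.
θ_3 = 25.54° from the vertical.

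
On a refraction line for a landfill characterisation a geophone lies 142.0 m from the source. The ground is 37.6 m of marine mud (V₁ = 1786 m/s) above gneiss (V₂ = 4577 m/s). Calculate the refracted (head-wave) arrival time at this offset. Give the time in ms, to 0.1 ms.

θ_c = arcsin(V₁/V₂) = arcsin(1786/4577) = 22.97°, cos θ_c = 0.9207.
Intercept time tᵢ = 2h cos θ_c / V₁ = 2·37.6·0.9207/1786 = 0.03877 s.
t = x/V₂ + tᵢ = 142.0/4577 + 0.03877 = 0.06979 s.

69.8 ms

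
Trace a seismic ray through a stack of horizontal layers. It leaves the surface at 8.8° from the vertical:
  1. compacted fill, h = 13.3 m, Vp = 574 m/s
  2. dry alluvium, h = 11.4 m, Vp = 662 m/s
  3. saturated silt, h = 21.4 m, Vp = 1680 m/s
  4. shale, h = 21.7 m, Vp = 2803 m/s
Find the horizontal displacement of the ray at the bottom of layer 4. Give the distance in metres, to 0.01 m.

Ray parameter p = sin 8.8° / 574 m/s = 2.6653e-04 s/m.
Layer 1: θ = 8.80°; offset = 13.3·tan 8.80° = 2.0589 m.
Layer 2: sin θ = p·662 = 0.1764 → θ = 10.16°; offset = 11.4·tan 10.16° = 2.0435 m.
Layer 3: sin θ = p·1680 = 0.4478 → θ = 26.60°; offset = 21.4·tan 26.60° = 10.7165 m.
Layer 4: sin θ = p·2803 = 0.7471 → θ = 48.34°; offset = 21.7·tan 48.34° = 24.3876 m.
Σ offsets = 39.2064 m.

39.21 m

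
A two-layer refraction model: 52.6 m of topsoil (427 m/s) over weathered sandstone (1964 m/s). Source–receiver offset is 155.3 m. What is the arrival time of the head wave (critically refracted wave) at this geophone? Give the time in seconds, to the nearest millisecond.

t = x/V₂ + 2h·√(V₂²−V₁²)/(V₁V₂).
√(V₂²−V₁²) = √(1964²−427²) = 1917.0 m/s; delay term = 2·52.6·1917.0/(427·1964) = 0.24048 s.
t = 155.3/1964 + 0.24048 = 0.31955 s.

0.320 s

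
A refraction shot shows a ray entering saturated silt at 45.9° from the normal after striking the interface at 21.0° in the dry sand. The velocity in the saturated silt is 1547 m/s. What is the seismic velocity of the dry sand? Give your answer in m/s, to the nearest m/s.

772 m/s

sin 21.0° = 0.3584; sin 45.9° = 0.7181.
V₁ = V₂·(sin θ₁/sin θ₂) = 1547·(0.3584/0.7181) = 772.00 m/s.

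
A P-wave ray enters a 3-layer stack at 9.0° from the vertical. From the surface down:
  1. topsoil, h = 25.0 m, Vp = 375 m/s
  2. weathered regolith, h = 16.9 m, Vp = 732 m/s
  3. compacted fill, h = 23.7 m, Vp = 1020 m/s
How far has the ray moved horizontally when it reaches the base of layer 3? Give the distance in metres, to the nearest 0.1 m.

p = sin θ₁/V₁ = sin 9.0°/375 = 4.1716e-04 s/m is conserved through the stack.
Layer 1: θ = 9.00°; offset = 25.0·tan 9.00° = 3.960 m.
Layer 2: sin θ = p·732 = 0.3054 → θ = 17.78°; offset = 16.9·tan 17.78° = 5.419 m.
Layer 3: sin θ = p·1020 = 0.4255 → θ = 25.18°; offset = 23.7·tan 25.18° = 11.143 m.
Summing the layer offsets gives 20.523 m.

20.5 m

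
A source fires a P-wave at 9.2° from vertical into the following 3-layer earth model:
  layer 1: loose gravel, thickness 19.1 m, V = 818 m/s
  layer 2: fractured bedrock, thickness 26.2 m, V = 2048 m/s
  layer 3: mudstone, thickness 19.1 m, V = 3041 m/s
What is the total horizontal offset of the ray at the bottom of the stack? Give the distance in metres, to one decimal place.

p = sin θ₁/V₁ = sin 9.2°/818 = 1.9545e-04 s/m is conserved through the stack.
Layer 1: θ = 9.20°; offset = 19.1·tan 9.20° = 3.094 m.
Layer 2: sin θ = p·2048 = 0.4003 → θ = 23.60°; offset = 26.2·tan 23.60° = 11.444 m.
Layer 3: sin θ = p·3041 = 0.5944 → θ = 36.47°; offset = 19.1·tan 36.47° = 14.117 m.
Total horizontal offset = 28.655 m.

28.7 m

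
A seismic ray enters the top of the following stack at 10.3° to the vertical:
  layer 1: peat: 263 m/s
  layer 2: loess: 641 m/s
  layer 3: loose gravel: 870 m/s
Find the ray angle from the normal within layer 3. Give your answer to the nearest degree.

Ray parameter p = sin 10.3° / 263 = 6.7986e-04 s/m.
sin θ_3 = p·V_3 = 6.7986e-04 × 870 = 0.5915.
θ_3 = arcsin 0.5915 = 36.26°.

36°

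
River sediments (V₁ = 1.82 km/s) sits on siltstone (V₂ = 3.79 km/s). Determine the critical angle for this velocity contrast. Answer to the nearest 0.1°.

At critical incidence the refracted ray runs along the interface (θ₂ = 90°), so sin θ_c = V₁/V₂.
θ_c = arcsin(1.82/3.79) = arcsin 0.4802 = 28.70°.

28.7°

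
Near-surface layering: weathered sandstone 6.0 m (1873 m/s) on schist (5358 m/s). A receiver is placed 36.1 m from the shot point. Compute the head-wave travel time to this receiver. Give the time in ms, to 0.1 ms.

12.7 ms

t = x/V₂ + 2h·√(V₂²−V₁²)/(V₁V₂).
√(V₂²−V₁²) = √(5358²−1873²) = 5020.0 m/s; delay term = 2·6.0·5020.0/(1873·5358) = 0.00600 s.
t = 36.1/5358 + 0.00600 = 0.01274 s.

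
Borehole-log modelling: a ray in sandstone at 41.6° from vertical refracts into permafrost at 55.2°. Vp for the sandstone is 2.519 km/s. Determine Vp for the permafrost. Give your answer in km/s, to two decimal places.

3.12 km/s

sin 41.6° = 0.6639; sin 55.2° = 0.8211.
V₂ = V₁·(sin θ₂/sin θ₁) = 2.519·(0.8211/0.6639) = 3.12 km/s.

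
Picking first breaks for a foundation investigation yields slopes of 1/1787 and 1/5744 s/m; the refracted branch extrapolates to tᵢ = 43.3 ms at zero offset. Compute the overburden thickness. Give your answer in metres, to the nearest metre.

41 m

h = tᵢ·V₁·V₂ / (2·√(V₂²−V₁²)).
√(V₂²−V₁²) = √(5744² − 1787²) = 5459.0 m/s.
h = 0.0433 s × 1787 × 5744 / (2 × 5459.0) = 40.71 m.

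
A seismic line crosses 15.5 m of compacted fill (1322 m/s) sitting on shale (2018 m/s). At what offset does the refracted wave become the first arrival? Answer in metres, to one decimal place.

67.9 m

x_cross = 2h·√((V₂+V₁)/(V₂−V₁)).
(V₂+V₁)/(V₂−V₁) = (2018+1322)/(2018−1322) = 4.7989; √ = 2.1906.
x_cross = 2·15.5·2.1906 = 67.91 m.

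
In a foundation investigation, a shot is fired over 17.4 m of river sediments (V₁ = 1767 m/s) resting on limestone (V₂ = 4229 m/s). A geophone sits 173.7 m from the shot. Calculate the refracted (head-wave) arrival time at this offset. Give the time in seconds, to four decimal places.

t = x/V₂ + 2h·√(V₂²−V₁²)/(V₁V₂).
√(V₂²−V₁²) = √(4229²−1767²) = 3842.2 m/s; delay term = 2·17.4·3842.2/(1767·4229) = 0.01789 s.
t = 173.7/4229 + 0.01789 = 0.05897 s.

0.0590 s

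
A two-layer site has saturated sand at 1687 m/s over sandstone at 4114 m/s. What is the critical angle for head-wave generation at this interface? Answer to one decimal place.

24.2°

Critical incidence: sin θ_c = V₁/V₂ = 1687/4114 = 0.4101.
θ_c = arcsin 0.4101 = 24.21°.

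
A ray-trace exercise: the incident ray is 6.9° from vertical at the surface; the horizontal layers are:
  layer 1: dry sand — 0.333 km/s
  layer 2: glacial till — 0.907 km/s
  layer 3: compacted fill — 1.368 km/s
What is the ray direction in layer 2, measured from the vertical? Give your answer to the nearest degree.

19°

Snell's law across each interface conserves sin θ / V, so sin θ_2 = V_2·sin θ₁/V₁.
sin θ_2 = 0.907 × sin 6.9° / 0.333 = 0.3272.
θ_2 = 19.10° from the vertical.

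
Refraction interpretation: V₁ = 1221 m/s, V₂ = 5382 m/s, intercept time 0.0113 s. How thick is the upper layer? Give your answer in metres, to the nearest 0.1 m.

h = tᵢ·V₁·V₂ / (2·√(V₂²−V₁²)).
√(V₂²−V₁²) = √(5382² − 1221²) = 5241.7 m/s.
h = 0.0113 s × 1221 × 5382 / (2 × 5241.7) = 7.08 m.

7.1 m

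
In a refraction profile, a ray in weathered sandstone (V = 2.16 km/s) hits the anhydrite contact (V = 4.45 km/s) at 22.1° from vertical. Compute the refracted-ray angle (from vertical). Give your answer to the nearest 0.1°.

50.8°

sin θ₁/V₁ = sin θ₂/V₂ ⇒ sin θ₂ = 4.45·sin 22.1°/2.16 = 4.45·0.3762/2.16 = 0.7751.
θ₂ = sin⁻¹(0.7751) = 50.81° (from vertical).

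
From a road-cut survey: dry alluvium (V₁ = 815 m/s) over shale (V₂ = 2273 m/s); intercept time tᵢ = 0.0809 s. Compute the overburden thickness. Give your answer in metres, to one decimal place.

θ_c = arcsin(815/2273) = 21.01°; cos θ_c = 0.9335.
tᵢ = 2h cos θ_c/V₁ ⇒ h = tᵢ·V₁/(2 cos θ_c) = 0.0809·815/(2·0.9335) = 35.31 m.

35.3 m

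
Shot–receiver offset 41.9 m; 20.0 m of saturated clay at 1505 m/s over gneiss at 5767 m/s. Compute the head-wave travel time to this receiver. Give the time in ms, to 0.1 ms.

32.9 ms

t = x/V₂ + 2h·√(V₂²−V₁²)/(V₁V₂).
√(V₂²−V₁²) = √(5767²−1505²) = 5567.2 m/s; delay term = 2·20.0·5567.2/(1505·5767) = 0.02566 s.
t = 41.9/5767 + 0.02566 = 0.03292 s.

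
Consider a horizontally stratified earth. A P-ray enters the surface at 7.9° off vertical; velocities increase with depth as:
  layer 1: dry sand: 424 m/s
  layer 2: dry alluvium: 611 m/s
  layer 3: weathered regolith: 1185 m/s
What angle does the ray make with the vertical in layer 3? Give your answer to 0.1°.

22.6°

Ray parameter p = sin 7.9° / 424 = 3.2416e-04 s/m.
sin θ_3 = p·V_3 = 3.2416e-04 × 1185 = 0.3841.
θ_3 = arcsin 0.3841 = 22.59°.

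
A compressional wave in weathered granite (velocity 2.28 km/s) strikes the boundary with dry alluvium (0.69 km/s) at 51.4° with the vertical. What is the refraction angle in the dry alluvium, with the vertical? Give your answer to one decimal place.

13.7°

Snell's law: sin θ₂ = (V₂/V₁)·sin θ₁ = (0.69/2.28)·sin 51.4° = 0.2365.
θ₂ = sin⁻¹(0.2365) = 13.68° (from vertical).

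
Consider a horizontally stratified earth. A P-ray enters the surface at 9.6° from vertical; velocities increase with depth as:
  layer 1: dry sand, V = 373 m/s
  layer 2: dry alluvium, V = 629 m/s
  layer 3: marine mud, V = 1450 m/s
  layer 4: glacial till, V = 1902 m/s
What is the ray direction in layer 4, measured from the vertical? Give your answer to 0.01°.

58.25°

Ray parameter p = sin 9.6° / 373 = 4.4710e-04 s/m.
sin θ_4 = p·V_4 = 4.4710e-04 × 1902 = 0.8504.
θ_4 = 58.25° from the vertical.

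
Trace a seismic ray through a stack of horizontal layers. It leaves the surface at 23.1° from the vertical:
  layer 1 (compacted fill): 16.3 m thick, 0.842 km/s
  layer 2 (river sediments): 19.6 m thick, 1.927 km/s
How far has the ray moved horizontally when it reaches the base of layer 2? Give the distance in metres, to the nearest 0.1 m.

46.9 m

Ray parameter p = sin 23.1° / 0.842 km/s = 4.6596e-01 s/km.
Layer 1: θ = 23.10°; offset = 16.3·tan 23.10° = 6.953 m.
Layer 2: sin θ = p·1.927 = 0.8979 → θ = 63.88°; offset = 19.6·tan 63.88° = 39.980 m.
Summing the layer offsets gives 46.932 m.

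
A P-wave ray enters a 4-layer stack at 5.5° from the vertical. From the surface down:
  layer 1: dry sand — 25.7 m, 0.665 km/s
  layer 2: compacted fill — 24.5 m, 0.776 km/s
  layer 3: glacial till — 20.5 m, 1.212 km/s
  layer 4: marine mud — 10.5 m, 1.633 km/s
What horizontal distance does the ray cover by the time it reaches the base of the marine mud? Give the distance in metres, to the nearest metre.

Apply Snell's law at each interface; in layer i the horizontal offset is hᵢ·tan θᵢ.
Layer 1: θ = 5.50°; offset = 25.7·tan 5.50° = 2.475 m.
Layer 2: sin θ = 0.776·sin 5.5°/0.665 = 0.1118, θ = 6.42°; offset = 24.5·tan 6.42° = 2.757 m.
Layer 3: sin θ = 1.212·sin 5.5°/0.665 = 0.1747, θ = 10.06°; offset = 20.5·tan 10.06° = 3.637 m.
Layer 4: sin θ = 1.633·sin 5.5°/0.665 = 0.2354, θ = 13.61°; offset = 10.5·tan 13.61° = 2.543 m.
Summing the layer offsets gives 11.412 m.

11 m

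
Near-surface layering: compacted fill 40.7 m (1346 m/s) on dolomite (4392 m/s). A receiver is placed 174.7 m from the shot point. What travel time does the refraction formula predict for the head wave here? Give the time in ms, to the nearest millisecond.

θ_c = arcsin(V₁/V₂) = arcsin(1346/4392) = 17.85°, cos θ_c = 0.9519.
Intercept time tᵢ = 2h cos θ_c / V₁ = 2·40.7·0.9519/1346 = 0.05757 s.
t = x/V₂ + tᵢ = 174.7/4392 + 0.05757 = 0.09734 s.

97 ms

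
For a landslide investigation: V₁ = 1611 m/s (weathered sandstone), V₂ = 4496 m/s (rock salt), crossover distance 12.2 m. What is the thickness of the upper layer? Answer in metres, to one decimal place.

x_cross = 2h·√((V₂+V₁)/(V₂−V₁)) → h = x_cross / (2·√((V₂+V₁)/(V₂−V₁))).
√((V₂+V₁)/(V₂−V₁)) = √((4496+1611)/(4496−1611)) = 1.4549.
h = 12.2 / (2·1.4549) = 4.19 m.

4.2 m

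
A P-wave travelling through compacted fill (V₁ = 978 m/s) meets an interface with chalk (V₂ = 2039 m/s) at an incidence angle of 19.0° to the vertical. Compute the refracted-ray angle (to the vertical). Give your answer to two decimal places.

42.75°

sin θ₁/V₁ = sin θ₂/V₂ ⇒ sin θ₂ = 2039·sin 19.0°/978 = 2039·0.3256/978 = 0.6788.
θ₂ = arcsin 0.6788 = 42.75° from the normal.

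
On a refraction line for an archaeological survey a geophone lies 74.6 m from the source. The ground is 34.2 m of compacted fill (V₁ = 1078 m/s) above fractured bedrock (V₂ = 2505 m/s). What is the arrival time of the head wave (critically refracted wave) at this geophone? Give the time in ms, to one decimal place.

t = x/V₂ + 2h·√(V₂²−V₁²)/(V₁V₂).
√(V₂²−V₁²) = √(2505²−1078²) = 2261.2 m/s; delay term = 2·34.2·2261.2/(1078·2505) = 0.05727 s.
t = 74.6/2505 + 0.05727 = 0.08706 s.

87.1 ms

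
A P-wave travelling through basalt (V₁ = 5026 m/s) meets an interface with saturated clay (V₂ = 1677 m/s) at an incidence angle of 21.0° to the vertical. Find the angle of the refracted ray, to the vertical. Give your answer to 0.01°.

6.87°

Snell's law: sin θ₂ = (V₂/V₁)·sin θ₁ = (1677/5026)·sin 21.0° = 0.1196.
θ₂ = sin⁻¹(0.1196) = 6.87° (from vertical).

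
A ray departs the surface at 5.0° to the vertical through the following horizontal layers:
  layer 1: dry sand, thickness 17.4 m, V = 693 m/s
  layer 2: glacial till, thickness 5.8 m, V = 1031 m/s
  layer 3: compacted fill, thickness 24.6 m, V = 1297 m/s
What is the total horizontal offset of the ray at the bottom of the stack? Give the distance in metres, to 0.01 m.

6.35 m

Apply Snell's law at each interface; in layer i the horizontal offset is hᵢ·tan θᵢ.
Layer 1: θ = 5.00°; offset = 17.4·tan 5.00° = 1.5223 m.
Layer 2: sin θ = 1031·sin 5.0°/693 = 0.1297, θ = 7.45°; offset = 5.8·tan 7.45° = 0.7585 m.
Layer 3: sin θ = 1297·sin 5.0°/693 = 0.1631, θ = 9.39°; offset = 24.6·tan 9.39° = 4.0672 m.
Σ offsets = 6.3479 m.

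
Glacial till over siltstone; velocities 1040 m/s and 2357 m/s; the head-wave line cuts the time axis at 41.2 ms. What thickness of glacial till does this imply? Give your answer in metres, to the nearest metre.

24 m

h = tᵢ·V₁·V₂ / (2·√(V₂²−V₁²)).
√(V₂²−V₁²) = √(2357² − 1040²) = 2115.1 m/s.
h = 0.0412 s × 1040 × 2357 / (2 × 2115.1) = 23.87 m.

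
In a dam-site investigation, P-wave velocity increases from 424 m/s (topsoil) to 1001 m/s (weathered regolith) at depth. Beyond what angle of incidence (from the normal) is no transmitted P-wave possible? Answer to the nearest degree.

At critical incidence the refracted ray runs along the interface (θ₂ = 90°), so sin θ_c = V₁/V₂.
θ_c = arcsin(424/1001) = arcsin 0.4236 = 25.06°.

25°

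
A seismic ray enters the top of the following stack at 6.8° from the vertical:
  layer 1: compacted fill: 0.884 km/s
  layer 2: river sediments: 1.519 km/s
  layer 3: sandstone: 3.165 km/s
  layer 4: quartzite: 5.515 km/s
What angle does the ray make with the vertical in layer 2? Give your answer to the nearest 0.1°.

Ray parameter p = sin 6.8° / 0.884 = 1.3394e-01 s/km.
sin θ_2 = p·V_2 = 1.3394e-01 × 1.519 = 0.2035.
θ_2 = 11.74° from the vertical.

11.7°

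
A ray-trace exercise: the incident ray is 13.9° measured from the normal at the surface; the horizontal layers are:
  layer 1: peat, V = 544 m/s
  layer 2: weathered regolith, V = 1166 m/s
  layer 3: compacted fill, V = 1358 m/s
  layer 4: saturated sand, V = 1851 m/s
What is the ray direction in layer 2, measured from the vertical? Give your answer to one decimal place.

31.0°

Snell's law across each interface conserves sin θ / V, so sin θ_2 = V_2·sin θ₁/V₁.
sin θ_2 = 1166 × sin 13.9° / 544 = 0.5149.
θ_2 = arcsin 0.5149 = 30.99°.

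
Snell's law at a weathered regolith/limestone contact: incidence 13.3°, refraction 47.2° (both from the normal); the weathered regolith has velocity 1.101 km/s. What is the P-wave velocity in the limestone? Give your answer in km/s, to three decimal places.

Snell's law: sin 13.3°/V₁ = sin 47.2°/V₂.
V₂ = V₁·sin 47.2°/sin 13.3° = 1.101 × 3.1894 = 3.512 km/s.

3.512 km/s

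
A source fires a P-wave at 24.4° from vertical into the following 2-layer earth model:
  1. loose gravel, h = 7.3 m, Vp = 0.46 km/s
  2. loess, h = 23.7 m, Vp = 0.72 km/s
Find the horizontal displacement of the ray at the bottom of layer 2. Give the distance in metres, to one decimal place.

Apply Snell's law at each interface; in layer i the horizontal offset is hᵢ·tan θᵢ.
Layer 1: θ = 24.40°; offset = 7.3·tan 24.40° = 3.311 m.
Layer 2: sin θ = 0.72·sin 24.4°/0.46 = 0.6466, θ = 40.29°; offset = 23.7·tan 40.29° = 20.089 m.
Σ offsets = 23.400 m.

23.4 m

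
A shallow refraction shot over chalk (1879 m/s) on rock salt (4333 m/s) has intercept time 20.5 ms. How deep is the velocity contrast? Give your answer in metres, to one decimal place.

h = tᵢ·V₁·V₂ / (2·√(V₂²−V₁²)).
√(V₂²−V₁²) = √(4333² − 1879²) = 3904.4 m/s.
h = 0.0205 s × 1879 × 4333 / (2 × 3904.4) = 21.37 m.

21.4 m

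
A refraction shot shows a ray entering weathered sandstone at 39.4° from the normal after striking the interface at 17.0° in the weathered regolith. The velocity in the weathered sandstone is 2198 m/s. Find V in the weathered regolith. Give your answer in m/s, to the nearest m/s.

1012 m/s

Snell's law: sin 17.0°/V₁ = sin 39.4°/V₂.
V₁ = V₂·sin 17.0°/sin 39.4° = 2198 × 0.4606 = 1012.45 m/s.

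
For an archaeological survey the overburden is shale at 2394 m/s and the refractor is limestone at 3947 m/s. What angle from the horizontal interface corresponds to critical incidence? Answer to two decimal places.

Critical incidence: sin θ_c = V₁/V₂ = 2394/3947 = 0.6065.
θ_c = arcsin 0.6065 = 37.34°.
Measured from the interface: 90° − 37.34° = 52.66°.

52.66°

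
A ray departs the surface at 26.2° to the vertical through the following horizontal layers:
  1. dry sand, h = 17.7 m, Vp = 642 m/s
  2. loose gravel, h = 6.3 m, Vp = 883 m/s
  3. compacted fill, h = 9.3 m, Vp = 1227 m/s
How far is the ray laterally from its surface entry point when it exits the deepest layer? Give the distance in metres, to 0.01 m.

Ray parameter p = sin 26.2° / 642 m/s = 6.8770e-04 s/m.
Layer 1: θ = 26.20°; offset = 17.7·tan 26.20° = 8.7095 m.
Layer 2: sin θ = p·883 = 0.6072 → θ = 37.39°; offset = 6.3·tan 37.39° = 4.8150 m.
Layer 3: sin θ = p·1227 = 0.8438 → θ = 57.54°; offset = 9.3·tan 57.54° = 14.6234 m.
Summing the layer offsets gives 28.1479 m.

28.15 m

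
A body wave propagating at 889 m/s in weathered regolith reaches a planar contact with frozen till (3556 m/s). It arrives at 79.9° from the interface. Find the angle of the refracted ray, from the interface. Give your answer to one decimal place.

Convert to the normal: θ₁ = 90° − 79.9° = 10.1°.
Snell's law: sin θ₂ = (V₂/V₁)·sin θ₁ = (3556/889)·sin 10.1° = 0.7015.
θ₂ = arcsin 0.7015 = 44.54° from the normal.
From the interface: 90° − 44.54° = 45.46°.

45.5°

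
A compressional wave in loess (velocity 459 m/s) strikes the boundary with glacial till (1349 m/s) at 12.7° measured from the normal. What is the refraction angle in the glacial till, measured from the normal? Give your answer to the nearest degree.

40°

sin θ₁/V₁ = sin θ₂/V₂ ⇒ sin θ₂ = 1349·sin 12.7°/459 = 1349·0.2198/459 = 0.6461.
θ₂ = arcsin 0.6461 = 40.25° from the normal.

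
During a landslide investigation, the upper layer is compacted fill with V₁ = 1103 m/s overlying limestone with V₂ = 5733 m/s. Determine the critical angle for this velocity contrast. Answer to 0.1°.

11.1°

At critical incidence the refracted ray runs along the interface (θ₂ = 90°), so sin θ_c = V₁/V₂.
θ_c = arcsin(1103/5733) = arcsin 0.1924 = 11.09°.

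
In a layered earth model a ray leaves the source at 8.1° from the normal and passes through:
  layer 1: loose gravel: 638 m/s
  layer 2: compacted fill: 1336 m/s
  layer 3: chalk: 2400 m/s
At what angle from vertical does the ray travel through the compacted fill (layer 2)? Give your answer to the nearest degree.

17°

Ray parameter p = sin 8.1° / 638 = 2.2085e-04 s/m.
sin θ_2 = p·V_2 = 2.2085e-04 × 1336 = 0.2951.
θ_2 = arcsin 0.2951 = 17.16°.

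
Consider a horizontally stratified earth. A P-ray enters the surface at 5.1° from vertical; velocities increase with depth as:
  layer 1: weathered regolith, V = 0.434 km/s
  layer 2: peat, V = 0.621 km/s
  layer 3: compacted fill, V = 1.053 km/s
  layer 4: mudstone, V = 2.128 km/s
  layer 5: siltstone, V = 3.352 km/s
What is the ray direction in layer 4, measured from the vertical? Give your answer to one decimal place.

Ray parameter p = sin 5.1° / 0.434 = 2.0483e-01 s/km.
sin θ_4 = p·V_4 = 2.0483e-01 × 2.128 = 0.4359.
θ_4 = arcsin 0.4359 = 25.84°.

25.8°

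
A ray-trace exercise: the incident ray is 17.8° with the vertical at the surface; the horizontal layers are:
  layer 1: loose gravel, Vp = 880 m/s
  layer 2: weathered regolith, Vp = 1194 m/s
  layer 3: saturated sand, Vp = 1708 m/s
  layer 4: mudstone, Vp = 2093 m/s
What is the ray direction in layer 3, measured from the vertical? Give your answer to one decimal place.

36.4°

Ray parameter p = sin 17.8° / 880 = 3.4738e-04 s/m.
sin θ_3 = p·V_3 = 3.4738e-04 × 1708 = 0.5933.
θ_3 = arcsin 0.5933 = 36.39°.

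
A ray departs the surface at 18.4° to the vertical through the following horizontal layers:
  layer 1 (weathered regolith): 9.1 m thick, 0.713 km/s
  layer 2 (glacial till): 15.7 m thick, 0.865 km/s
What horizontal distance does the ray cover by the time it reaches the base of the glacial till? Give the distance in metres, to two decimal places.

9.54 m

p = sin θ₁/V₁ = sin 18.4°/0.713 = 4.4271e-01 s/km is conserved through the stack.
Layer 1: θ = 18.40°; offset = 9.1·tan 18.40° = 3.0272 m.
Layer 2: sin θ = p·0.865 = 0.3829 → θ = 22.52°; offset = 15.7·tan 22.52° = 6.5083 m.
Total horizontal offset = 9.5354 m.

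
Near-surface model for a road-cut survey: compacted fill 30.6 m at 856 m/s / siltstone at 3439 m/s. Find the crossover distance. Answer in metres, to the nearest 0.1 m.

θ_c = arcsin(856/3439) = 14.41°, so cos θ_c = 0.9685 and tᵢ = 2h cos θ_c/V₁ = 0.0692 s.
At crossover x/V₁ = x/V₂ + tᵢ ⇒ x = tᵢ/(1/V₁ − 1/V₂) = 0.06925/(1.1682e-03 − 2.9078e-04) = 78.92 m.

78.9 m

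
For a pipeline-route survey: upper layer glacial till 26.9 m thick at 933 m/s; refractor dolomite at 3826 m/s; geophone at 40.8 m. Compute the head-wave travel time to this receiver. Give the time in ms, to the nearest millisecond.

θ_c = arcsin(V₁/V₂) = arcsin(933/3826) = 14.11°, cos θ_c = 0.9698.
Intercept time tᵢ = 2h cos θ_c / V₁ = 2·26.9·0.9698/933 = 0.05592 s.
t = x/V₂ + tᵢ = 40.8/3826 + 0.05592 = 0.06659 s.

67 ms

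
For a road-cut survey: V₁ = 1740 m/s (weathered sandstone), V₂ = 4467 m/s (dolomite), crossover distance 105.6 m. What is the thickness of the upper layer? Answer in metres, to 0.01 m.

35.00 m

x_cross = 2h·√((V₂+V₁)/(V₂−V₁)) → h = x_cross / (2·√((V₂+V₁)/(V₂−V₁))).
√((V₂+V₁)/(V₂−V₁)) = √((4467+1740)/(4467−1740)) = 1.5087.
h = 105.6 / (2·1.5087) = 35.00 m.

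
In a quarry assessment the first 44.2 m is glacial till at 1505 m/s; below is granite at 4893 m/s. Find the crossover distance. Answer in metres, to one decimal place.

121.5 m

x_cross = 2h·√((V₂+V₁)/(V₂−V₁)).
(V₂+V₁)/(V₂−V₁) = (4893+1505)/(4893−1505) = 1.8884; √ = 1.3742.
x_cross = 2·44.2·1.3742 = 121.48 m.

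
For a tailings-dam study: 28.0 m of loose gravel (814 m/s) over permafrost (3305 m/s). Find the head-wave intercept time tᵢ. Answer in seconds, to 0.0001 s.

θ_c = arcsin(V₁/V₂) = arcsin(814/3305) = 14.26°; cos θ_c = 0.9692.
tᵢ = 2h·cos θ_c / V₁ = 2·28.0·0.9692 / 814 = 0.06668 s.

0.0667 s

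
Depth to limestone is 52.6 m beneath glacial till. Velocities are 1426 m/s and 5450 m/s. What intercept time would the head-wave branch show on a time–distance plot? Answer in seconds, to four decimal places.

tᵢ = 2h·√(V₂²−V₁²)/(V₁V₂).
√(V₂²−V₁²) = √(5450²−1426²) = 5260.1 m/s.
tᵢ = 2·52.6·5260.1/(1426·5450) = 0.07120 s.

0.0712 s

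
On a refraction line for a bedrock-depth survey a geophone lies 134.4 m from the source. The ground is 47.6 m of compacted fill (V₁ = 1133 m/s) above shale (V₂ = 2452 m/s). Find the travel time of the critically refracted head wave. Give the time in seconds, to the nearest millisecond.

0.129 s

θ_c = arcsin(V₁/V₂) = arcsin(1133/2452) = 27.52°, cos θ_c = 0.8868.
Intercept time tᵢ = 2h cos θ_c / V₁ = 2·47.6·0.8868/1133 = 0.07452 s.
t = x/V₂ + tᵢ = 134.4/2452 + 0.07452 = 0.12933 s.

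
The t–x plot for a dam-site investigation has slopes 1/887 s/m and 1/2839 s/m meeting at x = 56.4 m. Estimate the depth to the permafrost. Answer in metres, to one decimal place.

20.4 m

h = (x_cross/2)·√((V₂−V₁)/(V₂+V₁)).
(V₂−V₁)/(V₂+V₁) = (2839−887)/(2839+887) = 0.5239; √ = 0.7238.
h = (56.4/2)·0.7238 = 20.41 m.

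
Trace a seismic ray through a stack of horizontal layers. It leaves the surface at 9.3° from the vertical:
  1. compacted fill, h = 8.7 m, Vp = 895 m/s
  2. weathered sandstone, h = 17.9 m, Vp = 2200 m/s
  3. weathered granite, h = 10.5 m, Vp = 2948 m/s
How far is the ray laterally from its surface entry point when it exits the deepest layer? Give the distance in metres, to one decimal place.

15.8 m

p = sin θ₁/V₁ = sin 9.3°/895 = 1.8056e-04 s/m is conserved through the stack.
Layer 1: θ = 9.30°; offset = 8.7·tan 9.30° = 1.425 m.
Layer 2: sin θ = p·2200 = 0.3972 → θ = 23.41°; offset = 17.9·tan 23.41° = 7.748 m.
Layer 3: sin θ = p·2948 = 0.5323 → θ = 32.16°; offset = 10.5·tan 32.16° = 6.602 m.
Summing the layer offsets gives 15.775 m.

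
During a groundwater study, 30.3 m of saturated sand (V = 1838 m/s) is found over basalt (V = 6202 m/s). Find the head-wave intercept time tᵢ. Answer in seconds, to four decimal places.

0.0315 s

tᵢ = 2h·√(V₂²−V₁²)/(V₁V₂).
√(V₂²−V₁²) = √(6202²−1838²) = 5923.4 m/s.
tᵢ = 2·30.3·5923.4/(1838·6202) = 0.03149 s.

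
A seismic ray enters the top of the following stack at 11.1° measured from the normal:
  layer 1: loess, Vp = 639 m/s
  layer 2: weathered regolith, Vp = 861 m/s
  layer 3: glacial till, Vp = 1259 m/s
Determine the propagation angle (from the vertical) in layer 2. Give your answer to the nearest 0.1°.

15.0°

Snell's law across each interface conserves sin θ / V, so sin θ_2 = V_2·sin θ₁/V₁.
sin θ_2 = 861 × sin 11.1° / 639 = 0.2594.
θ_2 = 15.03° from the vertical.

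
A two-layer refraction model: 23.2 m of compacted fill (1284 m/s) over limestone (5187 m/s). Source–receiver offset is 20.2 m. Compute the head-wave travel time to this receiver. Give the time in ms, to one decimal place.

38.9 ms

t = x/V₂ + 2h·√(V₂²−V₁²)/(V₁V₂).
√(V₂²−V₁²) = √(5187²−1284²) = 5025.6 m/s; delay term = 2·23.2·5025.6/(1284·5187) = 0.03501 s.
t = 20.2/5187 + 0.03501 = 0.03891 s.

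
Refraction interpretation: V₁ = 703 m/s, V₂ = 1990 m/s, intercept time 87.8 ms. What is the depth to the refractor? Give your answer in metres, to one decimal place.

θ_c = arcsin(703/1990) = 20.69°; cos θ_c = 0.9355.
tᵢ = 2h cos θ_c/V₁ ⇒ h = tᵢ·V₁/(2 cos θ_c) = 0.0878·703/(2·0.9355) = 32.99 m.

33.0 m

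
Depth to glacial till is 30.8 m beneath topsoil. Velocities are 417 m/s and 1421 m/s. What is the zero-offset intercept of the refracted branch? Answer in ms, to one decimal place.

141.2 ms

tᵢ = 2h·√(V₂²−V₁²)/(V₁V₂).
√(V₂²−V₁²) = √(1421²−417²) = 1358.4 m/s.
tᵢ = 2·30.8·1358.4/(417·1421) = 0.14122 s.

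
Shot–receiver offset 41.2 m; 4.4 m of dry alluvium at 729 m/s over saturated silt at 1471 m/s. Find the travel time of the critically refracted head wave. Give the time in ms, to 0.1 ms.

38.5 ms

θ_c = arcsin(V₁/V₂) = arcsin(729/1471) = 29.71°, cos θ_c = 0.8686.
Intercept time tᵢ = 2h cos θ_c / V₁ = 2·4.4·0.8686/729 = 0.01048 s.
t = x/V₂ + tᵢ = 41.2/1471 + 0.01048 = 0.03849 s.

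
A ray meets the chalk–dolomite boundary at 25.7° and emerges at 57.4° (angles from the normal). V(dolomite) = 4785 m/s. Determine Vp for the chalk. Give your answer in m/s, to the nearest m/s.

sin 25.7° = 0.4337; sin 57.4° = 0.8425.
V₁ = V₂·(sin θ₁/sin θ₂) = 4785·(0.4337/0.8425) = 2463.12 m/s.

2463 m/s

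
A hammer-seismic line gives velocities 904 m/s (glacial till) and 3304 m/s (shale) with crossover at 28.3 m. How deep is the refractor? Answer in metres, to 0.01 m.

x_cross = 2h·√((V₂+V₁)/(V₂−V₁)) → h = x_cross / (2·√((V₂+V₁)/(V₂−V₁))).
√((V₂+V₁)/(V₂−V₁)) = √((3304+904)/(3304−904)) = 1.3241.
h = 28.3 / (2·1.3241) = 10.69 m.

10.69 m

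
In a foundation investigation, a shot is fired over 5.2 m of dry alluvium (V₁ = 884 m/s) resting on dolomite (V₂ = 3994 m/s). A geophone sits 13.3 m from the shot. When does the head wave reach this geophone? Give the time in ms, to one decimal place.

14.8 ms

θ_c = arcsin(V₁/V₂) = arcsin(884/3994) = 12.79°, cos θ_c = 0.9752.
Intercept time tᵢ = 2h cos θ_c / V₁ = 2·5.2·0.9752/884 = 0.01147 s.
t = x/V₂ + tᵢ = 13.3/3994 + 0.01147 = 0.01480 s.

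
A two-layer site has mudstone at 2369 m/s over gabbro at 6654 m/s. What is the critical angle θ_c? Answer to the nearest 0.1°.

20.9°

Critical incidence: sin θ_c = V₁/V₂ = 2369/6654 = 0.3560.
θ_c = arcsin 0.3560 = 20.86°.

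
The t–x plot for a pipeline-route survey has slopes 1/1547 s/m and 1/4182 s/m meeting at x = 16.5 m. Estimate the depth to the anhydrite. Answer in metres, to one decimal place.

5.6 m

x_cross = 2h·√((V₂+V₁)/(V₂−V₁)) → h = x_cross / (2·√((V₂+V₁)/(V₂−V₁))).
√((V₂+V₁)/(V₂−V₁)) = √((4182+1547)/(4182−1547)) = 1.4745.
h = 16.5 / (2·1.4745) = 5.60 m.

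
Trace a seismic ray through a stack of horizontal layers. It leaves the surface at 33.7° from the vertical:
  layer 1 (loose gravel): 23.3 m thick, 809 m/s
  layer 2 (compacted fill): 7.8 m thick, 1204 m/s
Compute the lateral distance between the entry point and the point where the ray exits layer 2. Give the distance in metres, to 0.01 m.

26.96 m

Apply Snell's law at each interface; in layer i the horizontal offset is hᵢ·tan θᵢ.
Layer 1: θ = 33.70°; offset = 23.3·tan 33.70° = 15.5392 m.
Layer 2: sin θ = 1204·sin 33.7°/809 = 0.8258, θ = 55.66°; offset = 7.8·tan 55.66° = 11.4193 m.
Σ offsets = 26.9584 m.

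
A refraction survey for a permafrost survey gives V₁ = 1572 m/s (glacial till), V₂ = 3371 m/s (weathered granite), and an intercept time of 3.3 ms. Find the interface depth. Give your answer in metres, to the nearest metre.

h = tᵢ·V₁·V₂ / (2·√(V₂²−V₁²)).
√(V₂²−V₁²) = √(3371² − 1572²) = 2982.0 m/s.
h = 0.0033 s × 1572 × 3371 / (2 × 2982.0) = 2.93 m.

3 m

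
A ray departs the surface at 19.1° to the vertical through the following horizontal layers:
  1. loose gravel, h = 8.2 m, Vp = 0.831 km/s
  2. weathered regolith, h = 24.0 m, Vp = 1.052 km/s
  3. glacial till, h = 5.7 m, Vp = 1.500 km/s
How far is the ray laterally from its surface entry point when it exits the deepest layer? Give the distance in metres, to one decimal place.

17.9 m

p = sin θ₁/V₁ = sin 19.1°/0.831 = 3.9376e-01 s/km is conserved through the stack.
Layer 1: θ = 19.10°; offset = 8.2·tan 19.10° = 2.840 m.
Layer 2: sin θ = p·1.052 = 0.4142 → θ = 24.47°; offset = 24.0·tan 24.47° = 10.923 m.
Layer 3: sin θ = p·1.500 = 0.5906 → θ = 36.20°; offset = 5.7·tan 36.20° = 4.172 m.
Summing the layer offsets gives 17.935 m.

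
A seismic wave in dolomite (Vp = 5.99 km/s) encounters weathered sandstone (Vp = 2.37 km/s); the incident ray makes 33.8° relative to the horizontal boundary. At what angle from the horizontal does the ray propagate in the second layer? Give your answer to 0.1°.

70.8°

Convert to the normal: θ₁ = 90° − 33.8° = 56.2°.
sin θ₁/V₁ = sin θ₂/V₂ ⇒ sin θ₂ = 2.37·sin 56.2°/5.99 = 2.37·0.8310/5.99 = 0.3288.
θ₂ = arcsin 0.3288 = 19.20° from the normal.
From the interface: 90° − 19.20° = 70.80°.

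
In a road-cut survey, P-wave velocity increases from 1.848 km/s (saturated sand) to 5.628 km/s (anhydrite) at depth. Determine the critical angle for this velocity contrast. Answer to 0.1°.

19.2°

Critical incidence: sin θ_c = V₁/V₂ = 1.848/5.628 = 0.3284.
θ_c = arcsin 0.3284 = 19.17°.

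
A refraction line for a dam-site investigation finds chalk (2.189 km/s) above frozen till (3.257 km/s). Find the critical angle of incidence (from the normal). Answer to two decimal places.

42.23°

Critical incidence: sin θ_c = V₁/V₂ = 2.189/3.257 = 0.6721.
θ_c = arcsin 0.6721 = 42.23°.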